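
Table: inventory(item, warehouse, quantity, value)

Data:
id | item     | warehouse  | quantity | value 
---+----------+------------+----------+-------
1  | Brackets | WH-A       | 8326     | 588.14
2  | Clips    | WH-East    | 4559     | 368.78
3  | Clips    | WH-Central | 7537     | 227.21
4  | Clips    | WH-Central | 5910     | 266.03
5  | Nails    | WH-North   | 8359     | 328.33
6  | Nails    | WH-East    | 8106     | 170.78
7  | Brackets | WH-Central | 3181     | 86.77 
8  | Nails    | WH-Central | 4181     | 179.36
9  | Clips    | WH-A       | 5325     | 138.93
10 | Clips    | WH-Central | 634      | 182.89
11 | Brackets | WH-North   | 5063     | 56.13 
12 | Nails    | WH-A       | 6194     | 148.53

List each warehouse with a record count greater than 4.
SELECT warehouse, COUNT(*) as cnt
FROM inventory
GROUP BY warehouse
HAVING COUNT(*) > 4

Result:
  WH-Central: 5

Note: HAVING filters groups after aggregation, WHERE filters rows before.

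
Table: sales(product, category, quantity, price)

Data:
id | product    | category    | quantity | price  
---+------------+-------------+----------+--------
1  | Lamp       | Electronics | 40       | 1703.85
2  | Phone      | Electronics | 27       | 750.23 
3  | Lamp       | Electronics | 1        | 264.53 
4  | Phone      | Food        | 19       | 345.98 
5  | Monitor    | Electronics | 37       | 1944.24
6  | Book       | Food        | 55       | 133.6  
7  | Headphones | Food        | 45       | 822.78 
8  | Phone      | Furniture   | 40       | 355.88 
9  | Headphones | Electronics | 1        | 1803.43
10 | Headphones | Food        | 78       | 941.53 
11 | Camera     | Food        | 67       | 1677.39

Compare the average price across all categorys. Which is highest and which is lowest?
SELECT category, AVG(price)
FROM sales
GROUP BY category
ORDER BY AVG(price)

All groups:
  Furniture: 355.88
  Food: 784.26
  Electronics: 1293.26

Highest: Electronics (1293.26)
Lowest: Furniture (355.88)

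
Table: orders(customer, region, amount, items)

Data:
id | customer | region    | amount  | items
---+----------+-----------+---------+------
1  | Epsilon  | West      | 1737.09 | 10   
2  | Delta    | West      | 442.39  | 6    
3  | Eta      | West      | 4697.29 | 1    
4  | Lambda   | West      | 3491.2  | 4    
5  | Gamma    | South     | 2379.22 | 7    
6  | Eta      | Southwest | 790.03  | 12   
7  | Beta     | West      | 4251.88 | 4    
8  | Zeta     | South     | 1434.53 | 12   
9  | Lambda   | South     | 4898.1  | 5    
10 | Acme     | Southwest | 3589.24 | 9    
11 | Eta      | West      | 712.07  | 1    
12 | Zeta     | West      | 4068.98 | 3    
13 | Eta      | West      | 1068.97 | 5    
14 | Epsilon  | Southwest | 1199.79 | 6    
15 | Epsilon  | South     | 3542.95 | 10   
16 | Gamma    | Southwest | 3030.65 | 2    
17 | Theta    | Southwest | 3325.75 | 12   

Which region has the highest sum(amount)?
SELECT region, SUM(amount) as val
FROM orders
GROUP BY region
ORDER BY val DESC
LIMIT 1

Result: West with sum(amount) = 20469.87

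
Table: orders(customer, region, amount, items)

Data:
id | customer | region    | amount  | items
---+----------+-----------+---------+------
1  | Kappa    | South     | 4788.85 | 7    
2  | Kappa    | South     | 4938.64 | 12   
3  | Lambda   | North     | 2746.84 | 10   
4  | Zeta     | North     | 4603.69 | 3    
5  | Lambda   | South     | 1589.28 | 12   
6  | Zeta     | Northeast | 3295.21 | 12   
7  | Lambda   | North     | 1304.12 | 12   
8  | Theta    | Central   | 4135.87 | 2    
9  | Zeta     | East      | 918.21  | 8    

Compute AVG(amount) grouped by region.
SELECT region, AVG(amount) as result
FROM orders
GROUP BY region

Result:
  Central: 4135.87
  East: 918.21
  North: 2884.88
  Northeast: 3295.21
  South: 3772.26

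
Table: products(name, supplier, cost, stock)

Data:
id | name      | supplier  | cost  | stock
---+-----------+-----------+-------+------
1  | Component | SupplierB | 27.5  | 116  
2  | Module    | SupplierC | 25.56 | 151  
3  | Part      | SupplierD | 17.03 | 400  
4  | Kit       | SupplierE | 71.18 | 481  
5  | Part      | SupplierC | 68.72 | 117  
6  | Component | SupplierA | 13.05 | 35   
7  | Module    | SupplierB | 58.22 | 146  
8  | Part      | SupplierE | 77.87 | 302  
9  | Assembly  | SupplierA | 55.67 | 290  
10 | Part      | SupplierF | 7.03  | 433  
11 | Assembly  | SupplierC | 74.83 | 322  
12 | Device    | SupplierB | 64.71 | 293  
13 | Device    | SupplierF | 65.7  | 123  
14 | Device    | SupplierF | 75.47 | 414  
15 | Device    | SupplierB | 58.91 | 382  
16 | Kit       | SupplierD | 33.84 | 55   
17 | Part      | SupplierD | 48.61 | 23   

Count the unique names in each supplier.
SELECT supplier, COUNT(DISTINCT name)
FROM products
GROUP BY supplier

Result:
  SupplierA: 2 distinct
  SupplierB: 3 distinct
  SupplierC: 3 distinct
  SupplierD: 2 distinct
  SupplierE: 2 distinct
  SupplierF: 2 distinct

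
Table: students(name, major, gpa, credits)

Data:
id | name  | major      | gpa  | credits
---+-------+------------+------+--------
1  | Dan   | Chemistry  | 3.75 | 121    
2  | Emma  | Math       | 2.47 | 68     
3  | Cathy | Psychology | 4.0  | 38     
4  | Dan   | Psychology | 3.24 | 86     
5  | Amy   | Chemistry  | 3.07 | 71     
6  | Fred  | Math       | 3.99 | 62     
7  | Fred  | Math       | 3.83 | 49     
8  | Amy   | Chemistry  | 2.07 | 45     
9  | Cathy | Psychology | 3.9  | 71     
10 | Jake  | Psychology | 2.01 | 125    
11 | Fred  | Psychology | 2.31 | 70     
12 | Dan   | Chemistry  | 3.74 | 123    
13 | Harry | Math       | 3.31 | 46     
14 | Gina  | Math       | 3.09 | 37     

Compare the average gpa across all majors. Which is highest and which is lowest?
SELECT major, AVG(gpa)
FROM students
GROUP BY major
ORDER BY AVG(gpa)

All groups:
  Psychology: 3.09
  Chemistry: 3.16
  Math: 3.34

Highest: Math (3.34)
Lowest: Psychology (3.09)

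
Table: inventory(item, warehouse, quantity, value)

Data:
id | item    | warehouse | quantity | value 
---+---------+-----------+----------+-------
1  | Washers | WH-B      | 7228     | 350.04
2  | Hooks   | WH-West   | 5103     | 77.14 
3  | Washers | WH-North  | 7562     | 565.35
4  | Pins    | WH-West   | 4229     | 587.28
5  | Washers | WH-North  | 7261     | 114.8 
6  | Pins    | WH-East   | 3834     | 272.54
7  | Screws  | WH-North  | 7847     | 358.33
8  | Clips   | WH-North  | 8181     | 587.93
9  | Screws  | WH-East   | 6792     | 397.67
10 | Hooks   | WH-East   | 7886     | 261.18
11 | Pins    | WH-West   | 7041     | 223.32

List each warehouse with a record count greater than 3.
SELECT warehouse, COUNT(*) as cnt
FROM inventory
GROUP BY warehouse
HAVING COUNT(*) > 3

Result:
  WH-North: 4

Note: HAVING filters groups after aggregation, WHERE filters rows before.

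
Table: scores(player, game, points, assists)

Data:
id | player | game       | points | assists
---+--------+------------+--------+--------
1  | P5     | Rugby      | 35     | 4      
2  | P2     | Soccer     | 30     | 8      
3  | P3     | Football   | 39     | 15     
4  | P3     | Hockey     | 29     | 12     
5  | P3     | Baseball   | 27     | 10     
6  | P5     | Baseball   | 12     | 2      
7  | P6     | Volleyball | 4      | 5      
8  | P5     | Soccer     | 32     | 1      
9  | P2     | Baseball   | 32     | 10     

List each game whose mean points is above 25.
SELECT game, AVG(points)
FROM scores
GROUP BY game
HAVING AVG(points) > 25

Result:
  Football: avg=39.00
  Hockey: avg=29.00
  Rugby: avg=35.00
  Soccer: avg=31.00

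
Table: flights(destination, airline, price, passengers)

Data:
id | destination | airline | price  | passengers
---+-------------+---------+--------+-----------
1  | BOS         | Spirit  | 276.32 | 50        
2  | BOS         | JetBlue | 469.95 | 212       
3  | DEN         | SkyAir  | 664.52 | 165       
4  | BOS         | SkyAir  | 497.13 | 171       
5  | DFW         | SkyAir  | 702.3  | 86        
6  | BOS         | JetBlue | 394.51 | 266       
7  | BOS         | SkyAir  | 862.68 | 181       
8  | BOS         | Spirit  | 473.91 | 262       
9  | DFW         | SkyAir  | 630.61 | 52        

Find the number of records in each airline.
SELECT airline, COUNT(*) as count
FROM flights
GROUP BY airline

Result:
  JetBlue: 2
  SkyAir: 5
  Spirit: 2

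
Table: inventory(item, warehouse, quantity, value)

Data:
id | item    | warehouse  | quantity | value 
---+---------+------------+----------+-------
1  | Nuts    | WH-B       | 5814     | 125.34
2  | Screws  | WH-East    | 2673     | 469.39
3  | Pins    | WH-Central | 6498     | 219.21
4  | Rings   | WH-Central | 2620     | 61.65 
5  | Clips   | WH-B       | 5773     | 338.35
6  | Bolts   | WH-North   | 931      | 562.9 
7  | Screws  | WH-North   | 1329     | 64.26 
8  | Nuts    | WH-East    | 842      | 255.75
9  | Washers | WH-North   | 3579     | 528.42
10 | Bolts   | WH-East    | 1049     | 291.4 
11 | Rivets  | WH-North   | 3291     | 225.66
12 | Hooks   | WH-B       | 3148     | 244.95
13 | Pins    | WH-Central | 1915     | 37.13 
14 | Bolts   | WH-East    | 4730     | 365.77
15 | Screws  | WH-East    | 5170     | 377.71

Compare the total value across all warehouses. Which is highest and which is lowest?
SELECT warehouse, SUM(value)
FROM inventory
GROUP BY warehouse
ORDER BY SUM(value)

All groups:
  WH-Central: 317.99
  WH-B: 708.64
  WH-North: 1381.24
  WH-East: 1760.02

Highest: WH-East (1760.02)
Lowest: WH-Central (317.99)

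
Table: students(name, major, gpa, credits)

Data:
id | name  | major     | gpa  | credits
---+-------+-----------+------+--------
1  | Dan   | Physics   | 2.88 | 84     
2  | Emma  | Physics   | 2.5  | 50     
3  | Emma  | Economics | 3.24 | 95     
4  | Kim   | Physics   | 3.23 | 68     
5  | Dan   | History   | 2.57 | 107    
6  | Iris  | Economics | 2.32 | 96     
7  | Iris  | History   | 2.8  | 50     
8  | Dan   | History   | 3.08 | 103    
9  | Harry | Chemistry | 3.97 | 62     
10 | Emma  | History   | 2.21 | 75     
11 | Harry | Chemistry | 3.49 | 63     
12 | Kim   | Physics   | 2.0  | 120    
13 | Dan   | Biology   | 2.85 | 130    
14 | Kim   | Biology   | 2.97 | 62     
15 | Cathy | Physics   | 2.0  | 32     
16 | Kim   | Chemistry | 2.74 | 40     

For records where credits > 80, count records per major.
SELECT major, COUNT(*)
FROM students
WHERE credits > 80
GROUP BY major

Note: WHERE filters rows before grouping.

Result:
  Biology: 1
  Economics: 2
  History: 2
  Physics: 2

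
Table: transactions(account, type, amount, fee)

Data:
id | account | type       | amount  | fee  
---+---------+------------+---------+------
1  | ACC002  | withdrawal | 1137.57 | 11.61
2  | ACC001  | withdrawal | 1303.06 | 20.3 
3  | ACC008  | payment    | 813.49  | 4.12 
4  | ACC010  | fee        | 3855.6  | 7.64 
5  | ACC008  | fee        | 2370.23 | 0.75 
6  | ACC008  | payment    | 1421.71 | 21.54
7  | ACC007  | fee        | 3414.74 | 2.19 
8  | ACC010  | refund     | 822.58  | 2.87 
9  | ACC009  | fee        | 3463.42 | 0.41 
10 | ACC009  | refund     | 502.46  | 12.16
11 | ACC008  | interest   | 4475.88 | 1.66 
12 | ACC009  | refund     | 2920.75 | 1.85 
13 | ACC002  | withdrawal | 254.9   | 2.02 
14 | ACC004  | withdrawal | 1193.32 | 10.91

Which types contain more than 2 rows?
SELECT type, COUNT(*) as cnt
FROM transactions
GROUP BY type
HAVING COUNT(*) > 2

Result:
  fee: 4
  refund: 3
  withdrawal: 4

Note: HAVING filters groups after aggregation, WHERE filters rows before.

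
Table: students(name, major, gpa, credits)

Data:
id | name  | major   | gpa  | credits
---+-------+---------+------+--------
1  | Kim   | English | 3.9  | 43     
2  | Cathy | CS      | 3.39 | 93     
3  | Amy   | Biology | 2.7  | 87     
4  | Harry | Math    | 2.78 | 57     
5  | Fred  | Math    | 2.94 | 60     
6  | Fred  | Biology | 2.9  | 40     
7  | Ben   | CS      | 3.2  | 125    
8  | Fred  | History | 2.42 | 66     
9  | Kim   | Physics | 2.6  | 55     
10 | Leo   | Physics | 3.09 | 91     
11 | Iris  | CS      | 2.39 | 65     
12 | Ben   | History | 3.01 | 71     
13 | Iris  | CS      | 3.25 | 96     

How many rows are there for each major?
SELECT major, COUNT(*) as count
FROM students
GROUP BY major

Result:
  Biology: 2
  CS: 4
  English: 1
  History: 2
  Math: 2
  Physics: 2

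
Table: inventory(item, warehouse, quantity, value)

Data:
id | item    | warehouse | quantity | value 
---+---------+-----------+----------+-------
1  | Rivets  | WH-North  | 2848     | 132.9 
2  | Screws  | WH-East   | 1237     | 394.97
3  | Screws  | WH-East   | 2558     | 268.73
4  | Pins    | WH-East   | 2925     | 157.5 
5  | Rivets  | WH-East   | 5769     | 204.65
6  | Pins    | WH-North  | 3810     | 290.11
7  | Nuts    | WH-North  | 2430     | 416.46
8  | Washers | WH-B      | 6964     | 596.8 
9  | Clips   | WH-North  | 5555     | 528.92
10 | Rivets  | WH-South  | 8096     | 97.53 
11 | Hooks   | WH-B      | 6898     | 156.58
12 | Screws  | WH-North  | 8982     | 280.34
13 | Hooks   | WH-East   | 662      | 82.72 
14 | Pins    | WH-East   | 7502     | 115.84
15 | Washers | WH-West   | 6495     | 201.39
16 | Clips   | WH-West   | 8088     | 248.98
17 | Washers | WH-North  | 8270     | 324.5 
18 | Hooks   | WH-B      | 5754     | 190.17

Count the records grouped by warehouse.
SELECT warehouse, COUNT(*) as count
FROM inventory
GROUP BY warehouse

Result:
  WH-B: 3
  WH-East: 6
  WH-North: 6
  WH-South: 1
  WH-West: 2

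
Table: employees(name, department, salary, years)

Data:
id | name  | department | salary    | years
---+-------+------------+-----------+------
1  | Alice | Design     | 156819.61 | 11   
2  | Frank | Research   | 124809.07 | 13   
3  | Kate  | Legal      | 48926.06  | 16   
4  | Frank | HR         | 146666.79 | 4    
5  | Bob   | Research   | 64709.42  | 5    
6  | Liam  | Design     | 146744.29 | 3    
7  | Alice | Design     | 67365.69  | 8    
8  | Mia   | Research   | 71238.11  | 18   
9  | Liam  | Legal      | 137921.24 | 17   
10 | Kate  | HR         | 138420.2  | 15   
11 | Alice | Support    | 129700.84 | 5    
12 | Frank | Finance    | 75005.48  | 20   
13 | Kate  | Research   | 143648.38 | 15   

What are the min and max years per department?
SELECT department, MIN(years), MAX(years)
FROM employees
GROUP BY department

Result:
  Design: min=3, max=11
  Finance: min=20, max=20
  HR: min=4, max=15
  Legal: min=16, max=17
  Research: min=5, max=18
  Support: min=5, max=5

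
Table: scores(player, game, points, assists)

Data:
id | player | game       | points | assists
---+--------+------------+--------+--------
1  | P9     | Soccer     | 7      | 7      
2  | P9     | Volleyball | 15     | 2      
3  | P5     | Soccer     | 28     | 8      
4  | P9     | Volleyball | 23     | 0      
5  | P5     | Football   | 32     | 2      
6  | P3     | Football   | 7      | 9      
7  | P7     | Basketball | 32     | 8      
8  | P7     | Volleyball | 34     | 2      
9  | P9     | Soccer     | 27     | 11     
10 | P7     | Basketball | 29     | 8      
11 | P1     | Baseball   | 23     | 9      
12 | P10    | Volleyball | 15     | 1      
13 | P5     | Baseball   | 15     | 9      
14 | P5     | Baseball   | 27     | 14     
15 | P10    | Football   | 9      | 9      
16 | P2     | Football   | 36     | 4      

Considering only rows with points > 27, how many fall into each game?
SELECT game, COUNT(*)
FROM scores
WHERE points > 27
GROUP BY game

Note: WHERE filters rows before grouping.

Result:
  Basketball: 2
  Football: 2
  Soccer: 1
  Volleyball: 1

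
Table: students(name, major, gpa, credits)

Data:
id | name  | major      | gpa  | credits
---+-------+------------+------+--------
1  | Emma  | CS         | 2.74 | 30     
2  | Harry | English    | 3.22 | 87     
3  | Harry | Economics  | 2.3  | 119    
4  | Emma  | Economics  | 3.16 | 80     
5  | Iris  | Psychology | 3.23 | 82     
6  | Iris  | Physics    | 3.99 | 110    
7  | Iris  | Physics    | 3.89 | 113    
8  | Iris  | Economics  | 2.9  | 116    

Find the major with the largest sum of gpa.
SELECT major, SUM(gpa) as val
FROM students
GROUP BY major
ORDER BY val DESC
LIMIT 1

Result: Economics with sum(gpa) = 8.36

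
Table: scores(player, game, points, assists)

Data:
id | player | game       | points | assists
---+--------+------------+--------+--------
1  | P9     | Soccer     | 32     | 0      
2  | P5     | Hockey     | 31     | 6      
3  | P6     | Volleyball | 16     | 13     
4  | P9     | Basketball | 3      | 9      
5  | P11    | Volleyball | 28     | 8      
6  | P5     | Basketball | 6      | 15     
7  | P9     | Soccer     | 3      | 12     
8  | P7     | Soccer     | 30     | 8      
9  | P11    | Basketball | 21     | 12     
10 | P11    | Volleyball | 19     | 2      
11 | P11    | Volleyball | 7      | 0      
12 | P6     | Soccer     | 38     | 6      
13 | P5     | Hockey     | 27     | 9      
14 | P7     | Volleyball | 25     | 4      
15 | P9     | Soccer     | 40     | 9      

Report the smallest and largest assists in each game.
SELECT game, MIN(assists), MAX(assists)
FROM scores
GROUP BY game

Result:
  Basketball: min=9, max=15
  Hockey: min=6, max=9
  Soccer: min=0, max=12
  Volleyball: min=0, max=13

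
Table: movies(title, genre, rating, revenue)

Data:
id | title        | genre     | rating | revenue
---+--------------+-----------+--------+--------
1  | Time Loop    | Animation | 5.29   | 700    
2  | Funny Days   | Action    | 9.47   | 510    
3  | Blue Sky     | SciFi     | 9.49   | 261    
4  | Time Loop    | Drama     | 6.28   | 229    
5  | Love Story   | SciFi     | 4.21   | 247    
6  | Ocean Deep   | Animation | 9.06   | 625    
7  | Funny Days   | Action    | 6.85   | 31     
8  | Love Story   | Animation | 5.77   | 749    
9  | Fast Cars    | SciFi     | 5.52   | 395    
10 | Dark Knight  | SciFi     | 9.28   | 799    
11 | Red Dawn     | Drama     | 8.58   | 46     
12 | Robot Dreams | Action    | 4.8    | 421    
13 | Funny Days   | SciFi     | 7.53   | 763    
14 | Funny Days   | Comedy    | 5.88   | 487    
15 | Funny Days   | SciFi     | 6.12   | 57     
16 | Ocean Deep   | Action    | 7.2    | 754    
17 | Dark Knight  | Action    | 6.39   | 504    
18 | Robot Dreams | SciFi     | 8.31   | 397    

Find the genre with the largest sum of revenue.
SELECT genre, SUM(revenue) as val
FROM movies
GROUP BY genre
ORDER BY val DESC
LIMIT 1

Result: SciFi with sum(revenue) = 2919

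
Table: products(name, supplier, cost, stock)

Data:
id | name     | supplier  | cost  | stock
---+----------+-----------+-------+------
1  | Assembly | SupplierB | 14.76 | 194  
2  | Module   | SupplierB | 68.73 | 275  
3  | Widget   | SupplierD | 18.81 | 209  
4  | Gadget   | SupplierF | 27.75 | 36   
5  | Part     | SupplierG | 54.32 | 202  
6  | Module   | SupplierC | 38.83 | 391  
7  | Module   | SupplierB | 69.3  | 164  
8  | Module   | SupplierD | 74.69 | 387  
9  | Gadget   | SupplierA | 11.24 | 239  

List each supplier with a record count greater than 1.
SELECT supplier, COUNT(*) as cnt
FROM products
GROUP BY supplier
HAVING COUNT(*) > 1

Result:
  SupplierB: 3
  SupplierD: 2

Note: HAVING filters groups after aggregation, WHERE filters rows before.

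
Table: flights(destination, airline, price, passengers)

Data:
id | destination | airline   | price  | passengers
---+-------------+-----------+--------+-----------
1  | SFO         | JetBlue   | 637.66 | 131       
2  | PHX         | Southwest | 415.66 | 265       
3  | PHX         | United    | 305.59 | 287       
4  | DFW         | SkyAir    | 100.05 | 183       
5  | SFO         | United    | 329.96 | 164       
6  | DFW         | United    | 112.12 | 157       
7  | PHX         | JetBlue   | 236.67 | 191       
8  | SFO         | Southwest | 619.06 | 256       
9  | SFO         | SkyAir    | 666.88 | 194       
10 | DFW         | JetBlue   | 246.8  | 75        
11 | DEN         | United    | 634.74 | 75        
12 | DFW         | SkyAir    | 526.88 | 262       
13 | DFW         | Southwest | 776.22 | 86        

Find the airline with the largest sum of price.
SELECT airline, SUM(price) as val
FROM flights
GROUP BY airline
ORDER BY val DESC
LIMIT 1

Result: Southwest with sum(price) = 1810.94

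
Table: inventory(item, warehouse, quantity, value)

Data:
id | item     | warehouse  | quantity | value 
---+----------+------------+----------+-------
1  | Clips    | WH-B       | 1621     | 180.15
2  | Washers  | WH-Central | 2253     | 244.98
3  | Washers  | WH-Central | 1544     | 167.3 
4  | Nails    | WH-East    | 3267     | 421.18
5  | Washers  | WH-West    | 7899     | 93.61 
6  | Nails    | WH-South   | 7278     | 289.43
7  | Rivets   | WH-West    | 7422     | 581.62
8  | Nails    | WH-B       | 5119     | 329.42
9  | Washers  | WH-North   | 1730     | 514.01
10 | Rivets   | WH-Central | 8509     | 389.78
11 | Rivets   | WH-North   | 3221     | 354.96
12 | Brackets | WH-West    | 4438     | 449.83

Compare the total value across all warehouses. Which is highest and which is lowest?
SELECT warehouse, SUM(value)
FROM inventory
GROUP BY warehouse
ORDER BY SUM(value)

All groups:
  WH-South: 289.43
  WH-East: 421.18
  WH-B: 509.57
  WH-Central: 802.06
  WH-North: 868.97
  WH-West: 1125.06

Highest: WH-West (1125.06)
Lowest: WH-South (289.43)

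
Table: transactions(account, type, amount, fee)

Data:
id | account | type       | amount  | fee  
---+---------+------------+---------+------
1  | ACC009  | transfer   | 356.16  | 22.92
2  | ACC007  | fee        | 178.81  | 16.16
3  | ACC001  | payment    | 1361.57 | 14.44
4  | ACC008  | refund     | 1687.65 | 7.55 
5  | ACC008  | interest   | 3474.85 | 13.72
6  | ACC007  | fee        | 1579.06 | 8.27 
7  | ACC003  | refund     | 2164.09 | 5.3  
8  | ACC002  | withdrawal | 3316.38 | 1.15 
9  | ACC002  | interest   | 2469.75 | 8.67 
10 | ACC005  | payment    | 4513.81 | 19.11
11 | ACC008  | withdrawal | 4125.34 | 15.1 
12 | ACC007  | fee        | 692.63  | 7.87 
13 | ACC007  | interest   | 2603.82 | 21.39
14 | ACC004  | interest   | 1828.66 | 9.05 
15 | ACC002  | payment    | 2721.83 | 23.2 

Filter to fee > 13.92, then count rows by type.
SELECT type, COUNT(*)
FROM transactions
WHERE fee > 13.92
GROUP BY type

Note: WHERE filters rows before grouping.

Result:
  fee: 1
  interest: 1
  payment: 3
  transfer: 1
  withdrawal: 1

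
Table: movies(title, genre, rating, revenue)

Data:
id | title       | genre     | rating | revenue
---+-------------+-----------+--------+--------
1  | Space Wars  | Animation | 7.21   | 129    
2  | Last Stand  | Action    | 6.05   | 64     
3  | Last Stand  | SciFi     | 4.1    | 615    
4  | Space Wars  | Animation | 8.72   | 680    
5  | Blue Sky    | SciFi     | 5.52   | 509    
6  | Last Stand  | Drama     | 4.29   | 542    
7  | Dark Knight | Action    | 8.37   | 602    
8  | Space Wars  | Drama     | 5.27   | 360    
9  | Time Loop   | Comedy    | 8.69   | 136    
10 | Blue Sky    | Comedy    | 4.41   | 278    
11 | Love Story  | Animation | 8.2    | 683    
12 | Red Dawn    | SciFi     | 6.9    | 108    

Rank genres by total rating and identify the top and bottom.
SELECT genre, SUM(rating)
FROM movies
GROUP BY genre
ORDER BY SUM(rating)

All groups:
  Drama: 9.56
  Comedy: 13.10
  Action: 14.42
  SciFi: 16.52
  Animation: 24.13

Highest: Animation (24.13)
Lowest: Drama (9.56)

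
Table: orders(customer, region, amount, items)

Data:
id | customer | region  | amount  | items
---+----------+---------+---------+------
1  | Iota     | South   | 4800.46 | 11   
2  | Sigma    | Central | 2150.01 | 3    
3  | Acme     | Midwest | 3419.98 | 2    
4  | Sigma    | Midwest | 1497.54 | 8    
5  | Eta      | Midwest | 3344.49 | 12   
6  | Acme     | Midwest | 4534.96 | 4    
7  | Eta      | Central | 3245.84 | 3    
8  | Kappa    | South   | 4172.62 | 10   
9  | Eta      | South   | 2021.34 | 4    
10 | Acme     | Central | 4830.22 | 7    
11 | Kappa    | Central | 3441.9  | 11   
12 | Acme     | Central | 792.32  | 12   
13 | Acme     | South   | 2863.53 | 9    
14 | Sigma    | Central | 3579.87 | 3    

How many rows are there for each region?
SELECT region, COUNT(*) as count
FROM orders
GROUP BY region

Result:
  Central: 6
  Midwest: 4
  South: 4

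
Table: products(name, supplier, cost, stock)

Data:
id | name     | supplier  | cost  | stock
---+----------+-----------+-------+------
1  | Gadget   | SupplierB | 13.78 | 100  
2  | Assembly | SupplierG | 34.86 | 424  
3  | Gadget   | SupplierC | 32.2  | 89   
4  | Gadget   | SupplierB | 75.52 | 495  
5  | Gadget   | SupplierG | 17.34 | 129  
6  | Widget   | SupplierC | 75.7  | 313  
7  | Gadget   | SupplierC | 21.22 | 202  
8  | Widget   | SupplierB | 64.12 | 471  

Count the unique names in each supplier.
SELECT supplier, COUNT(DISTINCT name)
FROM products
GROUP BY supplier

Result:
  SupplierB: 2 distinct
  SupplierC: 2 distinct
  SupplierG: 2 distinct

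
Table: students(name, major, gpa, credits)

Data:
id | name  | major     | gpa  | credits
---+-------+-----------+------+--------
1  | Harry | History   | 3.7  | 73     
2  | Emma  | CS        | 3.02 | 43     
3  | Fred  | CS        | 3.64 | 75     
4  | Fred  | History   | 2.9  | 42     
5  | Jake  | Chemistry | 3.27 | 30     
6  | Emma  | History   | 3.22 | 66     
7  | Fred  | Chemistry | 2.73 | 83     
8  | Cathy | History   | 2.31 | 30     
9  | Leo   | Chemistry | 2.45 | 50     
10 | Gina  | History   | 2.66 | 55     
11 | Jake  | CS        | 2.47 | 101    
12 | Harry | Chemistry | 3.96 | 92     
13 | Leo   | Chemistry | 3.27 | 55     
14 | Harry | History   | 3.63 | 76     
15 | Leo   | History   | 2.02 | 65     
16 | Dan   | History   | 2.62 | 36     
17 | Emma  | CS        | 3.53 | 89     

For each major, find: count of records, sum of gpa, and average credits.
SELECT major,
       COUNT(*) as cnt,
       SUM(gpa) as total_gpa,
       AVG(credits) as avg_credits
FROM students
GROUP BY major

Result:
  CS: 4 records, 12.66 total gpa, 77.00 avg credits
  Chemistry: 5 records, 15.68 total gpa, 62.00 avg credits
  History: 8 records, 23.06 total gpa, 55.38 avg credits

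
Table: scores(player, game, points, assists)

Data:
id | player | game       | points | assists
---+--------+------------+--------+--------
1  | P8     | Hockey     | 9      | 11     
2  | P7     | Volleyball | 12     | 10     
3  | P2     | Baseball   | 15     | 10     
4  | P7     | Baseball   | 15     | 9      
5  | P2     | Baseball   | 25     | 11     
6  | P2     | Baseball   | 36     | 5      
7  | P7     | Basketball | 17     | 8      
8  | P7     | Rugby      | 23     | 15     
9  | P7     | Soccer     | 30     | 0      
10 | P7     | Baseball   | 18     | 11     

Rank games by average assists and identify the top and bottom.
SELECT game, AVG(assists)
FROM scores
GROUP BY game
ORDER BY AVG(assists)

All groups:
  Soccer: 0.00
  Basketball: 8.00
  Baseball: 9.20
  Volleyball: 10.00
  Hockey: 11.00
  Rugby: 15.00

Highest: Rugby (15.00)
Lowest: Soccer (0.00)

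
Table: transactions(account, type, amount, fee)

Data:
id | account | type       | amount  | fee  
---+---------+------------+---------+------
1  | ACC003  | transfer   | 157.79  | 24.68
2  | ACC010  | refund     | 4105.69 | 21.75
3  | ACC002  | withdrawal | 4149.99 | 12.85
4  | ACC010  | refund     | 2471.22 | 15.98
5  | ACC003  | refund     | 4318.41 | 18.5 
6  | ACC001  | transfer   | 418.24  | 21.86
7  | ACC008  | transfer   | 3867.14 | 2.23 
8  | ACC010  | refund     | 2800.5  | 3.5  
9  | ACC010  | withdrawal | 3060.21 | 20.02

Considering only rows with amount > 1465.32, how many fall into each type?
SELECT type, COUNT(*)
FROM transactions
WHERE amount > 1465.32
GROUP BY type

Note: WHERE filters rows before grouping.

Result:
  refund: 4
  transfer: 1
  withdrawal: 2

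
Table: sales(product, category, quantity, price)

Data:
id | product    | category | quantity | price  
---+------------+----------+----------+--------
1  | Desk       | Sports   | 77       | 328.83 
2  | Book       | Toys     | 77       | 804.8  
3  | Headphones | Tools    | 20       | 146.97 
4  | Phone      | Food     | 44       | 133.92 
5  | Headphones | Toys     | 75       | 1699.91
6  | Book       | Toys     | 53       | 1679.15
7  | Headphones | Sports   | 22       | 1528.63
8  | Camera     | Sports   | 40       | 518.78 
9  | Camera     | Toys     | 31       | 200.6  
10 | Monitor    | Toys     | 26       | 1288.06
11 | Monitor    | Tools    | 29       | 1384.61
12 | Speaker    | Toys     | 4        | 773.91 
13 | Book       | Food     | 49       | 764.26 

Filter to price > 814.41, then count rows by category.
SELECT category, COUNT(*)
FROM sales
WHERE price > 814.41
GROUP BY category

Note: WHERE filters rows before grouping.

Result:
  Sports: 1
  Tools: 1
  Toys: 3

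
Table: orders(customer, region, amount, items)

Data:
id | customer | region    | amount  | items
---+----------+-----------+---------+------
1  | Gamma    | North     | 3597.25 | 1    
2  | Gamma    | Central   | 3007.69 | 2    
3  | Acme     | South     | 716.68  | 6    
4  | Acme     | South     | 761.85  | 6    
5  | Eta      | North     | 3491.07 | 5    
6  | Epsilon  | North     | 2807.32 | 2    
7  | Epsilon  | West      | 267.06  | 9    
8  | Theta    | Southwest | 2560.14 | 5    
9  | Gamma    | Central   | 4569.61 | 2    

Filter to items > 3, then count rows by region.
SELECT region, COUNT(*)
FROM orders
WHERE items > 3
GROUP BY region

Note: WHERE filters rows before grouping.

Result:
  North: 1
  South: 2
  Southwest: 1
  West: 1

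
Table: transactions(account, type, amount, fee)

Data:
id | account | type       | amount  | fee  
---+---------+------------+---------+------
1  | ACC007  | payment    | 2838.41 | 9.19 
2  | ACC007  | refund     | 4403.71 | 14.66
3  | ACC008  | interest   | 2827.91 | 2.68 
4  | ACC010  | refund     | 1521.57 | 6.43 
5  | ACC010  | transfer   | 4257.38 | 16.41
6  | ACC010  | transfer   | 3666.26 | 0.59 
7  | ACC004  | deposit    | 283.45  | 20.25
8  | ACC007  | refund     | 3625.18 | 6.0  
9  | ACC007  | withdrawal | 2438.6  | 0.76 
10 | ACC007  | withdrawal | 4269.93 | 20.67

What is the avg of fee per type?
SELECT type, AVG(fee) as result
FROM transactions
GROUP BY type

Result:
  deposit: 20.25
  interest: 2.68
  payment: 9.19
  refund: 9.03
  transfer: 8.50
  withdrawal: 10.72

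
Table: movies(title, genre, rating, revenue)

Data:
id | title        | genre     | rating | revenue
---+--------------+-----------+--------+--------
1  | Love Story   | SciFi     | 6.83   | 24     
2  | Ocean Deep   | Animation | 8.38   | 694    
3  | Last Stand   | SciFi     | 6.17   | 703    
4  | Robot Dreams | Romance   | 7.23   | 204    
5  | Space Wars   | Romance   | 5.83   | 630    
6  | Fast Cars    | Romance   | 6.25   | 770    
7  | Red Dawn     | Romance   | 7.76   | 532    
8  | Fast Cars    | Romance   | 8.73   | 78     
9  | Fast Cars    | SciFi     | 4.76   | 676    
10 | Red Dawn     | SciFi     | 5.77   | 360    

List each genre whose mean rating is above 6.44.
SELECT genre, AVG(rating)
FROM movies
GROUP BY genre
HAVING AVG(rating) > 6.44

Result:
  Animation: avg=8.38
  Romance: avg=7.16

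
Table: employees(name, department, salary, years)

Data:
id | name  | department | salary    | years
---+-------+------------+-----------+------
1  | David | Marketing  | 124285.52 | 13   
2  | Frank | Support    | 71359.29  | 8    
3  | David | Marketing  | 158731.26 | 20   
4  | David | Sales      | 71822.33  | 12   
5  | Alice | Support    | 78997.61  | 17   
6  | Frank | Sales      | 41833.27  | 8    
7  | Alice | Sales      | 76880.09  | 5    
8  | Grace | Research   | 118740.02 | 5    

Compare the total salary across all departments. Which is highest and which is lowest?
SELECT department, SUM(salary)
FROM employees
GROUP BY department
ORDER BY SUM(salary)

All groups:
  Research: 118740.02
  Support: 150356.90
  Sales: 190535.69
  Marketing: 283016.78

Highest: Marketing (283016.78)
Lowest: Research (118740.02)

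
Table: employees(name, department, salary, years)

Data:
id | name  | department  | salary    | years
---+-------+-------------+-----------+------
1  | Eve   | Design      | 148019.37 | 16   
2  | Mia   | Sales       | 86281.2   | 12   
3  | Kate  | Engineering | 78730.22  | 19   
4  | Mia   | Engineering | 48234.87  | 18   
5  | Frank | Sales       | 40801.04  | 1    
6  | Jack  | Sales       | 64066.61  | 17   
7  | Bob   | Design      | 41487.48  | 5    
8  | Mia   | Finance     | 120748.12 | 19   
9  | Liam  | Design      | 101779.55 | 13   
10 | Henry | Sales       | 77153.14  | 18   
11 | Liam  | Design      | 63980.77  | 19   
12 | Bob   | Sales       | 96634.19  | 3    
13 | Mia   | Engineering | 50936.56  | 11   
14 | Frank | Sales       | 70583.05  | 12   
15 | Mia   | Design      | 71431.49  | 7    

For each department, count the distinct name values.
SELECT department, COUNT(DISTINCT name)
FROM employees
GROUP BY department

Result:
  Design: 4 distinct
  Engineering: 2 distinct
  Finance: 1 distinct
  Sales: 5 distinct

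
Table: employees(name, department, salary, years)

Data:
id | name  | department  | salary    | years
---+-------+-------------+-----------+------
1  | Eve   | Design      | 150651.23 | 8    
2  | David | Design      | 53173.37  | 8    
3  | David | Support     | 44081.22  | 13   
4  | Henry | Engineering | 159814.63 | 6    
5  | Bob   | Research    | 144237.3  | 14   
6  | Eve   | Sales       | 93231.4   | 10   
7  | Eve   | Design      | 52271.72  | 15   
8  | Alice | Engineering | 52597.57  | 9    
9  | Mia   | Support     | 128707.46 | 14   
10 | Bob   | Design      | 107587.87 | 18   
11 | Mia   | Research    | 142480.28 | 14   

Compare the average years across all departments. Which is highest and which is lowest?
SELECT department, AVG(years)
FROM employees
GROUP BY department
ORDER BY AVG(years)

All groups:
  Engineering: 7.50
  Sales: 10.00
  Design: 12.25
  Support: 13.50
  Research: 14.00

Highest: Research (14.00)
Lowest: Engineering (7.50)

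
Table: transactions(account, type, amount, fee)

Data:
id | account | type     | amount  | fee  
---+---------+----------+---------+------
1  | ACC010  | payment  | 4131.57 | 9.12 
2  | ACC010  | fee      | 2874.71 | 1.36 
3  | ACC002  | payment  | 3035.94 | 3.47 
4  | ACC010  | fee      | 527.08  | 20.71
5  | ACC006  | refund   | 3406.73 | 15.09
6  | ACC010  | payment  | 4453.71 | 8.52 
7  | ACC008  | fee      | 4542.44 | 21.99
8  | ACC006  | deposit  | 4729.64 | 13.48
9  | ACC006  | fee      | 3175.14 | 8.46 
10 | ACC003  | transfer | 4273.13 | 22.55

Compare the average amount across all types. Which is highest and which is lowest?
SELECT type, AVG(amount)
FROM transactions
GROUP BY type
ORDER BY AVG(amount)

All groups:
  fee: 2779.84
  refund: 3406.73
  payment: 3873.74
  transfer: 4273.13
  deposit: 4729.64

Highest: deposit (4729.64)
Lowest: fee (2779.84)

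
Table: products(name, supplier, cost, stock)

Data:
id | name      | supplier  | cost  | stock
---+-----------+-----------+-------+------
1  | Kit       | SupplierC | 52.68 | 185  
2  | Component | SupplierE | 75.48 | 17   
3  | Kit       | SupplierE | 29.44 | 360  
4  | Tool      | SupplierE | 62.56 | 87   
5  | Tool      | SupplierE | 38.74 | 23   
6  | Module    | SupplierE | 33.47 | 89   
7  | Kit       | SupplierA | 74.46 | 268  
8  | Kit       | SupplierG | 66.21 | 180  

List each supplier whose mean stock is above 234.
SELECT supplier, AVG(stock)
FROM products
GROUP BY supplier
HAVING AVG(stock) > 234

Result:
  SupplierA: avg=268.00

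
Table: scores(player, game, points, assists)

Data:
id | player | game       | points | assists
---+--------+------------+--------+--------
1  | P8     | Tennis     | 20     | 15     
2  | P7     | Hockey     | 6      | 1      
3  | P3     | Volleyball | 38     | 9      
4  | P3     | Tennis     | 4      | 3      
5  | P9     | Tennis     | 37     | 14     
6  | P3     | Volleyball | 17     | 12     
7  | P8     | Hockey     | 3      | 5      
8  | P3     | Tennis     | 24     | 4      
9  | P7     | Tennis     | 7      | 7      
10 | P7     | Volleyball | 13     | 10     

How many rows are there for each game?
SELECT game, COUNT(*) as count
FROM scores
GROUP BY game

Result:
  Hockey: 2
  Tennis: 5
  Volleyball: 3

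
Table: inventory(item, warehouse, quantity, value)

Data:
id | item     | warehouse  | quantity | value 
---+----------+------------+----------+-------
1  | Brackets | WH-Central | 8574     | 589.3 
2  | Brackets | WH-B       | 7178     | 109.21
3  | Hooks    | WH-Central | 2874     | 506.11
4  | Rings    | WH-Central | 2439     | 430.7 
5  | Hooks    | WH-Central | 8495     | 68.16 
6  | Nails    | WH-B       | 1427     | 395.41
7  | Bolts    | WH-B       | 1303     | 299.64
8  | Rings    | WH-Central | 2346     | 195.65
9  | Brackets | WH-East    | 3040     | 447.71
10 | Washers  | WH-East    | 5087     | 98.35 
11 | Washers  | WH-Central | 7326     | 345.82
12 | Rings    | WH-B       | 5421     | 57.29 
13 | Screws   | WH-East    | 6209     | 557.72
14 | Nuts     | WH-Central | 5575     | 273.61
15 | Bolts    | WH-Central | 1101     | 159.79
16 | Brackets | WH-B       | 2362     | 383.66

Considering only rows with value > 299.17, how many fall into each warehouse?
SELECT warehouse, COUNT(*)
FROM inventory
WHERE value > 299.17
GROUP BY warehouse

Note: WHERE filters rows before grouping.

Result:
  WH-B: 3
  WH-Central: 4
  WH-East: 2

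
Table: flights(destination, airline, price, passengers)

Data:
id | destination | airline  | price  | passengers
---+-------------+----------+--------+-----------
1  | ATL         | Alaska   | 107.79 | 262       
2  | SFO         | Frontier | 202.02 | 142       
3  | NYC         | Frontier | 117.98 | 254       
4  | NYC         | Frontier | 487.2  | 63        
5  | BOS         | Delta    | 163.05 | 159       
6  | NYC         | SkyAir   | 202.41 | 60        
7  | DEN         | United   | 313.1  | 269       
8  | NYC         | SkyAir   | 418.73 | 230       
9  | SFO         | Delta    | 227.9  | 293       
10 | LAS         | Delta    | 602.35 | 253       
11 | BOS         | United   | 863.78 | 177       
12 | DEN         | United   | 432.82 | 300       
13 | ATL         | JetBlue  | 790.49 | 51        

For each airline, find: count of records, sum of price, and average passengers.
SELECT airline,
       COUNT(*) as cnt,
       SUM(price) as total_price,
       AVG(passengers) as avg_passengers
FROM flights
GROUP BY airline

Result:
  Alaska: 1 records, 107.79 total price, 262.00 avg passengers
  Delta: 3 records, 993.30 total price, 235.00 avg passengers
  Frontier: 3 records, 807.20 total price, 153.00 avg passengers
  JetBlue: 1 records, 790.49 total price, 51.00 avg passengers
  SkyAir: 2 records, 621.14 total price, 145.00 avg passengers
  United: 3 records, 1609.70 total price, 248.67 avg passengers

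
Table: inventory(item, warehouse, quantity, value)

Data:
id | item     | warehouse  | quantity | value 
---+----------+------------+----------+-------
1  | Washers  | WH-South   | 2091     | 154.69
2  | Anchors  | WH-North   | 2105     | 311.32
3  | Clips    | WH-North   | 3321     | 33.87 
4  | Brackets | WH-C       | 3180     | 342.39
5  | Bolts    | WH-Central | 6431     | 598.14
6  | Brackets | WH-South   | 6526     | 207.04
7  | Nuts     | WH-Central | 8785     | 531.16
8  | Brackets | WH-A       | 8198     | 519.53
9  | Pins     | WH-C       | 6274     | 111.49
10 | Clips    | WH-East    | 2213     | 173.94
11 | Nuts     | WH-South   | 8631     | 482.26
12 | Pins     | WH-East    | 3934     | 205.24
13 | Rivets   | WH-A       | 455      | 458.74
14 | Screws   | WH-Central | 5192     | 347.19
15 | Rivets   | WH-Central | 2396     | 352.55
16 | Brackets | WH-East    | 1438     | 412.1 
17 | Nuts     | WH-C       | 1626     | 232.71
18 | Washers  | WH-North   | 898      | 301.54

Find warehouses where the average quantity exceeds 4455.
SELECT warehouse, AVG(quantity)
FROM inventory
GROUP BY warehouse
HAVING AVG(quantity) > 4455

Result:
  WH-Central: avg=5701.00
  WH-South: avg=5749.33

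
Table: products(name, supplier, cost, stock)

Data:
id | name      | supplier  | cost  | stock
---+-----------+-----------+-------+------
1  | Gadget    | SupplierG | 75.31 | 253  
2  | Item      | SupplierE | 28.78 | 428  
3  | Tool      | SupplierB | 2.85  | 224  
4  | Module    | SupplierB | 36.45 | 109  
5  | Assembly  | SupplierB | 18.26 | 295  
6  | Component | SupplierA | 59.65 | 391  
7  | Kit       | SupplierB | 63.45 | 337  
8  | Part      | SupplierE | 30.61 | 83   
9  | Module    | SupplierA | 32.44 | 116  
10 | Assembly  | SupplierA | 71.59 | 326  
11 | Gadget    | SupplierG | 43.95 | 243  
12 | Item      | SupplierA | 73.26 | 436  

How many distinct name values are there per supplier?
SELECT supplier, COUNT(DISTINCT name)
FROM products
GROUP BY supplier

Result:
  SupplierA: 4 distinct
  SupplierB: 4 distinct
  SupplierE: 2 distinct
  SupplierG: 1 distinct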